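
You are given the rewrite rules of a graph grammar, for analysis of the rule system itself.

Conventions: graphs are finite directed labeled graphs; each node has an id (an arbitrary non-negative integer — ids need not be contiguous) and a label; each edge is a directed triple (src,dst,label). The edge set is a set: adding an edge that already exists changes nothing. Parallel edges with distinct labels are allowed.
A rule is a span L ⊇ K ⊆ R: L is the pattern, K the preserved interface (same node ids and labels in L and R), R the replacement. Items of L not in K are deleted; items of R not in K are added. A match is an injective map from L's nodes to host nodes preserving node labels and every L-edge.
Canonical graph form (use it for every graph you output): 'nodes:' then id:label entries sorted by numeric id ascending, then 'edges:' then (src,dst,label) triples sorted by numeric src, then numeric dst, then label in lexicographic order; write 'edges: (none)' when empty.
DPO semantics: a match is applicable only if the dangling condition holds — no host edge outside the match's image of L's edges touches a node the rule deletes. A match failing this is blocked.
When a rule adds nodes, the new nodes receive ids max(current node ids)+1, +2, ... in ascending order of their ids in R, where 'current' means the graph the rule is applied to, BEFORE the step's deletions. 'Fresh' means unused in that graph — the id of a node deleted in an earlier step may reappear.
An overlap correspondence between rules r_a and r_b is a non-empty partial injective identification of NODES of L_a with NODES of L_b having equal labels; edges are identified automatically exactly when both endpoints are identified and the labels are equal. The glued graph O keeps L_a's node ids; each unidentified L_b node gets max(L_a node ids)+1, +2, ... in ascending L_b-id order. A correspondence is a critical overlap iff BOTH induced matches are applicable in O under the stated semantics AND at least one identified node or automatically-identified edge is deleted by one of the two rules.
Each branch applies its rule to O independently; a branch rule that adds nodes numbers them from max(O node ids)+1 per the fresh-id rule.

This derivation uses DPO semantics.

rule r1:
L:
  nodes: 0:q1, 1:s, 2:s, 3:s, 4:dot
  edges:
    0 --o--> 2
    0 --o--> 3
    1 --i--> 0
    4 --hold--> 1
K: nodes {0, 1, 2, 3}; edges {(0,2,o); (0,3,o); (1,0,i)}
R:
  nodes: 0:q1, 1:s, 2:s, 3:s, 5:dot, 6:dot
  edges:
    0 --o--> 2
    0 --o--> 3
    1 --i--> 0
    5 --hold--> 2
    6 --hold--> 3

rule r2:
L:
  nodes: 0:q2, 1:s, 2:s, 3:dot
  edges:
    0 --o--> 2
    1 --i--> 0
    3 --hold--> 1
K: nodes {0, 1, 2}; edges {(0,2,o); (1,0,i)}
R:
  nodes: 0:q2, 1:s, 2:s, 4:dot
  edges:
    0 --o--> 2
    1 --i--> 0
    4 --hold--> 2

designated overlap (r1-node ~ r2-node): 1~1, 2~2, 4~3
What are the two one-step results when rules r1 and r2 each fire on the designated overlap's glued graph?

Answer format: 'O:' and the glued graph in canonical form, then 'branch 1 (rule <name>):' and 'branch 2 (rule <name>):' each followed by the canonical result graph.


O:
nodes: 0:q1, 1:s, 2:s, 3:s, 4:dot, 5:q2
edges: (0,2,o); (0,3,o); (1,0,i); (1,5,i); (4,1,hold); (5,2,o)
branch 1 (rule r1):
nodes: 0:q1, 1:s, 2:s, 3:s, 5:q2, 6:dot, 7:dot
edges: (0,2,o); (0,3,o); (1,0,i); (1,5,i); (5,2,o); (6,2,hold); (7,3,hold)
branch 2 (rule r2):
nodes: 0:q1, 1:s, 2:s, 3:s, 5:q2, 6:dot
edges: (0,2,o); (0,3,o); (1,0,i); (1,5,i); (5,2,o); (6,2,hold)


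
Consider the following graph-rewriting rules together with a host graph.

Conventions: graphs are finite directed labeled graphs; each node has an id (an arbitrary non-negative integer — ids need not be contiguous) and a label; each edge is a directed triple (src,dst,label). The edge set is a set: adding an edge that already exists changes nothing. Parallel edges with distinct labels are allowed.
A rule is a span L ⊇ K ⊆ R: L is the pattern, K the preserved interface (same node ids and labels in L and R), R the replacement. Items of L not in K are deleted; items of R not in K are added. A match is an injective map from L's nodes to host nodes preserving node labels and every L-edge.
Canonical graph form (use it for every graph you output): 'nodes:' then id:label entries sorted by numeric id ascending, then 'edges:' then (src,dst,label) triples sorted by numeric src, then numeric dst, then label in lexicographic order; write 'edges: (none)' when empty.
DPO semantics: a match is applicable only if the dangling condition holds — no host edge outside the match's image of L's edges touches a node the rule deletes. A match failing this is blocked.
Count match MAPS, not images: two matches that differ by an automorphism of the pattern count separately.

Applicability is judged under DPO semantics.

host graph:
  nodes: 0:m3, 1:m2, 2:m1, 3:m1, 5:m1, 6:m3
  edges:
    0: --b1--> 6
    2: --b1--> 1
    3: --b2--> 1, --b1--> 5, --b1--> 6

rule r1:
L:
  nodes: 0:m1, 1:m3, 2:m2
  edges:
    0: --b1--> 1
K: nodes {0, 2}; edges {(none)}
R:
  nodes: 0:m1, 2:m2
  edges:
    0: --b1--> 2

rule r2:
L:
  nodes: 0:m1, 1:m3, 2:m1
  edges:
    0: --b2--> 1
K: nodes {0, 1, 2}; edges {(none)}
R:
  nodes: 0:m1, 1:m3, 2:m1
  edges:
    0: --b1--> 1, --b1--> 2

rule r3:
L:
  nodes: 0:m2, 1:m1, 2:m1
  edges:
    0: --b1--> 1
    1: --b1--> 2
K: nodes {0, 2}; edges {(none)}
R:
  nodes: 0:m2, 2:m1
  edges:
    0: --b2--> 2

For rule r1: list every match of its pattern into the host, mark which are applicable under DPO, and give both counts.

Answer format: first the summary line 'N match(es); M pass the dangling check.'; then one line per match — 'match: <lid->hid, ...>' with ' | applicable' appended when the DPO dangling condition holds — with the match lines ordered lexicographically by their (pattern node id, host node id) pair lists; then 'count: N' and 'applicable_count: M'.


1 match(es); 0 pass the dangling check.
match: 0->3, 1->6, 2->1
count: 1
applicable_count: 0


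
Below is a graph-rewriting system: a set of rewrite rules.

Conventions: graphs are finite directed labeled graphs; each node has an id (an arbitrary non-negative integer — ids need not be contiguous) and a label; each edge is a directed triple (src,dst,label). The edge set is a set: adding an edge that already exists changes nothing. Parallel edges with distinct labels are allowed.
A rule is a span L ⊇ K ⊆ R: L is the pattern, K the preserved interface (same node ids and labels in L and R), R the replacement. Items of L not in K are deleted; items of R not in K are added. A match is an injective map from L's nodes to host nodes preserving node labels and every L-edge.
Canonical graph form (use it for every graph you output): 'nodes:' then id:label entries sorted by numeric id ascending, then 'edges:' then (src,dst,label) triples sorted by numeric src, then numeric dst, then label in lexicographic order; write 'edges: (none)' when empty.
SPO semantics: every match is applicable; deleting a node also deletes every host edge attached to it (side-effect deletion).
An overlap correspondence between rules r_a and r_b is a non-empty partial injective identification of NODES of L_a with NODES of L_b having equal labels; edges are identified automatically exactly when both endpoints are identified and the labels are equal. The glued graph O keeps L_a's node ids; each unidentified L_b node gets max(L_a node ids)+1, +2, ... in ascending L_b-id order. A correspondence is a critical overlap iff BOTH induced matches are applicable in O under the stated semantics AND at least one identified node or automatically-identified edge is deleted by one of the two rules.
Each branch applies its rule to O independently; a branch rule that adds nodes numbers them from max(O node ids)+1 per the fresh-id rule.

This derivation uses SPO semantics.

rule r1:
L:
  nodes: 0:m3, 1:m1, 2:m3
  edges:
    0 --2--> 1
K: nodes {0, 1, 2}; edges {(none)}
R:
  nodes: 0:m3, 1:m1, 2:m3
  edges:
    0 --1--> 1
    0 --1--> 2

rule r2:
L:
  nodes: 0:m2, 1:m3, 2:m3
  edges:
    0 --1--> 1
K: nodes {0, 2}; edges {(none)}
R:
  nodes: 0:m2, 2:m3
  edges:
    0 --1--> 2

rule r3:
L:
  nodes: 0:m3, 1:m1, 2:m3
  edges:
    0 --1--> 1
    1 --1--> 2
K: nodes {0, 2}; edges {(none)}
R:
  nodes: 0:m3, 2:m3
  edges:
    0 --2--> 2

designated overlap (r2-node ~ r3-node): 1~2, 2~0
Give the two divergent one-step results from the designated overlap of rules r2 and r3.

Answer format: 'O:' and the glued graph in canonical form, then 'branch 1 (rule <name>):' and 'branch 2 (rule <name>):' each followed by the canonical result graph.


O:
nodes: 0:m2, 1:m3, 2:m3, 3:m1
edges: (0,1,1); (2,3,1); (3,1,1)
branch 1 (rule r2):
nodes: 0:m2, 2:m3, 3:m1
edges: (0,2,1); (2,3,1)
branch 2 (rule r3):
nodes: 0:m2, 1:m3, 2:m3
edges: (0,1,1); (2,1,2)


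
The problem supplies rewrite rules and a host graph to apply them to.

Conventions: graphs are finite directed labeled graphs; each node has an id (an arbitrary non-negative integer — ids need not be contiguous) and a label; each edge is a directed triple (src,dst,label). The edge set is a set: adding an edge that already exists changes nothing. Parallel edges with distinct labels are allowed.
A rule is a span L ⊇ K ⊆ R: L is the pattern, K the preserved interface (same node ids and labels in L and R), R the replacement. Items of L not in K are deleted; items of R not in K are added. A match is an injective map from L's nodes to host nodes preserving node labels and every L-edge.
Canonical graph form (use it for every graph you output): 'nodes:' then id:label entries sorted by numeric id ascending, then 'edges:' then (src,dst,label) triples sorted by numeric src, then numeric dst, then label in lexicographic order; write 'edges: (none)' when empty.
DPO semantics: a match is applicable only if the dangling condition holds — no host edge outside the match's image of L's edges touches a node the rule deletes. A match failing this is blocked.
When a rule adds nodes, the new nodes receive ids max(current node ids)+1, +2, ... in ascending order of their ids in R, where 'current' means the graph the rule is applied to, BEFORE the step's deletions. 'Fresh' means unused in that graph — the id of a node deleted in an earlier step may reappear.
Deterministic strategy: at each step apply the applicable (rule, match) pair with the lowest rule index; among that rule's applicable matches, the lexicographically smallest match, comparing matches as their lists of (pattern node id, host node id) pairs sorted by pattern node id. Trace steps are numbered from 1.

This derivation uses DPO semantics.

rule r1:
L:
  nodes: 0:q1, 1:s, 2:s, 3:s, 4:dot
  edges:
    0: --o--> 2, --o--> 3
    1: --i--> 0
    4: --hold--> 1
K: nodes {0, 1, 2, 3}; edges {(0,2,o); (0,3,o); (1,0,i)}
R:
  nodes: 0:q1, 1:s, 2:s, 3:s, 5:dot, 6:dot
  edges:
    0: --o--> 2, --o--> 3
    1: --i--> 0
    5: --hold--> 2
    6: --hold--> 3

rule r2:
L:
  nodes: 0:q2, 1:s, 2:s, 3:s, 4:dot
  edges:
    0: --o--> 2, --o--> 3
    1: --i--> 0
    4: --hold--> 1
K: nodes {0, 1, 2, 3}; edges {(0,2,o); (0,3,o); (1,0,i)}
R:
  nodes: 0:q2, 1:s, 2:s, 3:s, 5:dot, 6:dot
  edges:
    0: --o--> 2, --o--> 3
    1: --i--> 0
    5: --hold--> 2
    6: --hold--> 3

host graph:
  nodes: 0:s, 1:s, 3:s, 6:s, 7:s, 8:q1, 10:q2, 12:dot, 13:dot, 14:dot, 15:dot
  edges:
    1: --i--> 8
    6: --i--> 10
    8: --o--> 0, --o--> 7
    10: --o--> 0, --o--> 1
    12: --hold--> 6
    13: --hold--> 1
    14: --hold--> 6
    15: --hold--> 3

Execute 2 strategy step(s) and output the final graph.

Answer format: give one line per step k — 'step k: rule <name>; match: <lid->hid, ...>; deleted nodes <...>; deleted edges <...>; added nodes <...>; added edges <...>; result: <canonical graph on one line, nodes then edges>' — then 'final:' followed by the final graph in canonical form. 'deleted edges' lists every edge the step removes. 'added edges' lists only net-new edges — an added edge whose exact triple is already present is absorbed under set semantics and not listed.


step 1: rule r1; match: 0->8, 1->1, 2->0, 3->7, 4->13; deleted nodes 13; deleted edges (13,1,hold); added nodes 16, 17; added edges (16,0,hold); (17,7,hold); result: nodes: 0:s, 1:s, 3:s, 6:s, 7:s, 8:q1, 10:q2, 12:dot, 14:dot, 15:dot, 16:dot, 17:dot edges: (1,8,i); (6,10,i); (8,0,o); (8,7,o); (10,0,o); (10,1,o); (12,6,hold); (14,6,hold); (15,3,hold); (16,0,hold); (17,7,hold)
step 2: rule r2; match: 0->10, 1->6, 2->0, 3->1, 4->12; deleted nodes 12; deleted edges (12,6,hold); added nodes 18, 19; added edges (18,0,hold); (19,1,hold); result: nodes: 0:s, 1:s, 3:s, 6:s, 7:s, 8:q1, 10:q2, 14:dot, 15:dot, 16:dot, 17:dot, 18:dot, 19:dot edges: (1,8,i); (6,10,i); (8,0,o); (8,7,o); (10,0,o); (10,1,o); (14,6,hold); (15,3,hold); (16,0,hold); (17,7,hold); (18,0,hold); (19,1,hold)
final:
nodes: 0:s, 1:s, 3:s, 6:s, 7:s, 8:q1, 10:q2, 14:dot, 15:dot, 16:dot, 17:dot, 18:dot, 19:dot
edges: (1,8,i); (6,10,i); (8,0,o); (8,7,o); (10,0,o); (10,1,o); (14,6,hold); (15,3,hold); (16,0,hold); (17,7,hold); (18,0,hold); (19,1,hold)


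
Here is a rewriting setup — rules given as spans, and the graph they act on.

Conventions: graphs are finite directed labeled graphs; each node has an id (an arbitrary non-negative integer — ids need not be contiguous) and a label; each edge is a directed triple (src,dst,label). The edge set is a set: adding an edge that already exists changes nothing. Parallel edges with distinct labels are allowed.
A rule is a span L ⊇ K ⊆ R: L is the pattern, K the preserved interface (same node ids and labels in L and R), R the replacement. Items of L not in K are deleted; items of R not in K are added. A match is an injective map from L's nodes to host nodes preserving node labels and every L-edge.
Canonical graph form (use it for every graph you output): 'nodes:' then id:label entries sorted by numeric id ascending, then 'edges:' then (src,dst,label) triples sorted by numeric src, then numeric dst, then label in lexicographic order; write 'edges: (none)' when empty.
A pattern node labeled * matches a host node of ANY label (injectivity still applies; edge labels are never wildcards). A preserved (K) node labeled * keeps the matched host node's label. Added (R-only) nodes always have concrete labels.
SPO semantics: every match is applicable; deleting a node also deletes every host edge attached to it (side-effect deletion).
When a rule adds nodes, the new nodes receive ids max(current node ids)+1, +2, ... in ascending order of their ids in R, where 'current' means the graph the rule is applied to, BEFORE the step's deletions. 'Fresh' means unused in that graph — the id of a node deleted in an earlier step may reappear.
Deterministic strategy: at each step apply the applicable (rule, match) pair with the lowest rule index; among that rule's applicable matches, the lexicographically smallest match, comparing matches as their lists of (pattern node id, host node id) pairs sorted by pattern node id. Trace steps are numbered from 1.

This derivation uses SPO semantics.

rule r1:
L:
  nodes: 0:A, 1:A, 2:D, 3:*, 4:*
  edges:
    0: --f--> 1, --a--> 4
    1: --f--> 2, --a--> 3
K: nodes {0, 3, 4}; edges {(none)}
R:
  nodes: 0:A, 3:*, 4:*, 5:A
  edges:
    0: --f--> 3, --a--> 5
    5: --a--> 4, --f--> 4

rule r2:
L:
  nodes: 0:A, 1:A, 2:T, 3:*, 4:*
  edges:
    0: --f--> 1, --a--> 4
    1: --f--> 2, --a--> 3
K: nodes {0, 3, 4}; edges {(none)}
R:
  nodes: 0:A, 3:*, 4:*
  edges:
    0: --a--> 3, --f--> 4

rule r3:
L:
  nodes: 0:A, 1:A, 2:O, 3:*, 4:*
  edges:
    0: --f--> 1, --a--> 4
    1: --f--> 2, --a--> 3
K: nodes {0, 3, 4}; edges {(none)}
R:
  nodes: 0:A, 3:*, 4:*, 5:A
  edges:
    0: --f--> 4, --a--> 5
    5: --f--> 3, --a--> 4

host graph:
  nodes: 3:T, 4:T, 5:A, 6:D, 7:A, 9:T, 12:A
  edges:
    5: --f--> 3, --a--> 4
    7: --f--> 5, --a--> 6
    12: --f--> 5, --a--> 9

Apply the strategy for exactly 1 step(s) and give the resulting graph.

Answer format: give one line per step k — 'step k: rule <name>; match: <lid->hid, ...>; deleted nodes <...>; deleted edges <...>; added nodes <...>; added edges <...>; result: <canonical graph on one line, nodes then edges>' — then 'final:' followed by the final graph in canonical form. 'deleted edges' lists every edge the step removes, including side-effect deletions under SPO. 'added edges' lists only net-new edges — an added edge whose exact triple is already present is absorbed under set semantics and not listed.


step 1: rule r2; match: 0->7, 1->5, 2->3, 3->4, 4->6; deleted nodes 3, 5; deleted edges (5,3,f); (5,4,a); (7,5,f); (7,6,a); (12,5,f); added nodes (none); added edges (7,4,a); (7,6,f); result: nodes: 4:T, 6:D, 7:A, 9:T, 12:A edges: (7,4,a); (7,6,f); (12,9,a)
final:
nodes: 4:T, 6:D, 7:A, 9:T, 12:A
edges: (7,4,a); (7,6,f); (12,9,a)


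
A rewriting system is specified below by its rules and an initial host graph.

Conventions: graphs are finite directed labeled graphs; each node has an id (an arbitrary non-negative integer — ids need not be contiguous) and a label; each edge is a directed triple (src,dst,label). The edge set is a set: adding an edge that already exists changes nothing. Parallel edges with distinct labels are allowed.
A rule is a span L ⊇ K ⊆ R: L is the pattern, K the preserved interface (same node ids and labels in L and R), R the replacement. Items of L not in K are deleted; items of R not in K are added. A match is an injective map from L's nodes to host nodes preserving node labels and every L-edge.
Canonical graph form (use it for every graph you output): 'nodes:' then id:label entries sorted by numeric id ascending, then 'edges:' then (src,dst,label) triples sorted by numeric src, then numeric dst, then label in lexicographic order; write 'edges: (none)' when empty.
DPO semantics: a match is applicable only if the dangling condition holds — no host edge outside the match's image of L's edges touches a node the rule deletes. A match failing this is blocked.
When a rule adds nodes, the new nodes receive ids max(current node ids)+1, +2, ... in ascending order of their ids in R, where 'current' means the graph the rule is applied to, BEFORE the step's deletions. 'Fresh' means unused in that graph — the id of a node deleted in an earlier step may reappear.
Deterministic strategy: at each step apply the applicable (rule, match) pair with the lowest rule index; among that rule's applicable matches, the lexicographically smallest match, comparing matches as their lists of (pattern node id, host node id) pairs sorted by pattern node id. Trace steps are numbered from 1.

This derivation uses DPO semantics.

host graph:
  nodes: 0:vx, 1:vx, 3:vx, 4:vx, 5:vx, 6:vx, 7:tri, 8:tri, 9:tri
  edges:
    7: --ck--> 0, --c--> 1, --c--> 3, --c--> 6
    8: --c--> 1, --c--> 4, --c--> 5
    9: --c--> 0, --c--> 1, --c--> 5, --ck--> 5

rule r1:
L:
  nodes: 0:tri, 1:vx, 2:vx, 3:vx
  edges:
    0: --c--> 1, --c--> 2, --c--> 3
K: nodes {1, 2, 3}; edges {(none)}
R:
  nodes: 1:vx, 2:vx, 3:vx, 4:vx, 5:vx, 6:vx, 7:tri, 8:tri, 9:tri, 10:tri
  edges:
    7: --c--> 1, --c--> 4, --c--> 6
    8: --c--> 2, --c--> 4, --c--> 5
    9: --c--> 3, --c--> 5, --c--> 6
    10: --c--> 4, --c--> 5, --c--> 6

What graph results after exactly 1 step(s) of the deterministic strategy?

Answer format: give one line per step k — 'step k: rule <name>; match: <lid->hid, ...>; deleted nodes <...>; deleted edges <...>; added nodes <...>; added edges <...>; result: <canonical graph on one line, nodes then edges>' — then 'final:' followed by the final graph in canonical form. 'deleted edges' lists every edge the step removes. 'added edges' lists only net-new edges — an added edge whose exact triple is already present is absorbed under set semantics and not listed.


step 1: rule r1; match: 0->8, 1->1, 2->4, 3->5; deleted nodes 8; deleted edges (8,1,c); (8,4,c); (8,5,c); added nodes 10, 11, 12, 13, 14, 15, 16; added edges (13,1,c); (13,10,c); (13,12,c); (14,4,c); (14,10,c); (14,11,c); (15,5,c); (15,11,c); (15,12,c); (16,10,c); (16,11,c); (16,12,c); result: nodes: 0:vx, 1:vx, 3:vx, 4:vx, 5:vx, 6:vx, 7:tri, 9:tri, 10:vx, 11:vx, 12:vx, 13:tri, 14:tri, 15:tri, 16:tri edges: (7,0,ck); (7,1,c); (7,3,c); (7,6,c); (9,0,c); (9,1,c); (9,5,c); (9,5,ck); (13,1,c); (13,10,c); (13,12,c); (14,4,c); (14,10,c); (14,11,c); (15,5,c); (15,11,c); (15,12,c); (16,10,c); (16,11,c); (16,12,c)
final:
nodes: 0:vx, 1:vx, 3:vx, 4:vx, 5:vx, 6:vx, 7:tri, 9:tri, 10:vx, 11:vx, 12:vx, 13:tri, 14:tri, 15:tri, 16:tri
edges: (7,0,ck); (7,1,c); (7,3,c); (7,6,c); (9,0,c); (9,1,c); (9,5,c); (9,5,ck); (13,1,c); (13,10,c); (13,12,c); (14,4,c); (14,10,c); (14,11,c); (15,5,c); (15,11,c); (15,12,c); (16,10,c); (16,11,c); (16,12,c)


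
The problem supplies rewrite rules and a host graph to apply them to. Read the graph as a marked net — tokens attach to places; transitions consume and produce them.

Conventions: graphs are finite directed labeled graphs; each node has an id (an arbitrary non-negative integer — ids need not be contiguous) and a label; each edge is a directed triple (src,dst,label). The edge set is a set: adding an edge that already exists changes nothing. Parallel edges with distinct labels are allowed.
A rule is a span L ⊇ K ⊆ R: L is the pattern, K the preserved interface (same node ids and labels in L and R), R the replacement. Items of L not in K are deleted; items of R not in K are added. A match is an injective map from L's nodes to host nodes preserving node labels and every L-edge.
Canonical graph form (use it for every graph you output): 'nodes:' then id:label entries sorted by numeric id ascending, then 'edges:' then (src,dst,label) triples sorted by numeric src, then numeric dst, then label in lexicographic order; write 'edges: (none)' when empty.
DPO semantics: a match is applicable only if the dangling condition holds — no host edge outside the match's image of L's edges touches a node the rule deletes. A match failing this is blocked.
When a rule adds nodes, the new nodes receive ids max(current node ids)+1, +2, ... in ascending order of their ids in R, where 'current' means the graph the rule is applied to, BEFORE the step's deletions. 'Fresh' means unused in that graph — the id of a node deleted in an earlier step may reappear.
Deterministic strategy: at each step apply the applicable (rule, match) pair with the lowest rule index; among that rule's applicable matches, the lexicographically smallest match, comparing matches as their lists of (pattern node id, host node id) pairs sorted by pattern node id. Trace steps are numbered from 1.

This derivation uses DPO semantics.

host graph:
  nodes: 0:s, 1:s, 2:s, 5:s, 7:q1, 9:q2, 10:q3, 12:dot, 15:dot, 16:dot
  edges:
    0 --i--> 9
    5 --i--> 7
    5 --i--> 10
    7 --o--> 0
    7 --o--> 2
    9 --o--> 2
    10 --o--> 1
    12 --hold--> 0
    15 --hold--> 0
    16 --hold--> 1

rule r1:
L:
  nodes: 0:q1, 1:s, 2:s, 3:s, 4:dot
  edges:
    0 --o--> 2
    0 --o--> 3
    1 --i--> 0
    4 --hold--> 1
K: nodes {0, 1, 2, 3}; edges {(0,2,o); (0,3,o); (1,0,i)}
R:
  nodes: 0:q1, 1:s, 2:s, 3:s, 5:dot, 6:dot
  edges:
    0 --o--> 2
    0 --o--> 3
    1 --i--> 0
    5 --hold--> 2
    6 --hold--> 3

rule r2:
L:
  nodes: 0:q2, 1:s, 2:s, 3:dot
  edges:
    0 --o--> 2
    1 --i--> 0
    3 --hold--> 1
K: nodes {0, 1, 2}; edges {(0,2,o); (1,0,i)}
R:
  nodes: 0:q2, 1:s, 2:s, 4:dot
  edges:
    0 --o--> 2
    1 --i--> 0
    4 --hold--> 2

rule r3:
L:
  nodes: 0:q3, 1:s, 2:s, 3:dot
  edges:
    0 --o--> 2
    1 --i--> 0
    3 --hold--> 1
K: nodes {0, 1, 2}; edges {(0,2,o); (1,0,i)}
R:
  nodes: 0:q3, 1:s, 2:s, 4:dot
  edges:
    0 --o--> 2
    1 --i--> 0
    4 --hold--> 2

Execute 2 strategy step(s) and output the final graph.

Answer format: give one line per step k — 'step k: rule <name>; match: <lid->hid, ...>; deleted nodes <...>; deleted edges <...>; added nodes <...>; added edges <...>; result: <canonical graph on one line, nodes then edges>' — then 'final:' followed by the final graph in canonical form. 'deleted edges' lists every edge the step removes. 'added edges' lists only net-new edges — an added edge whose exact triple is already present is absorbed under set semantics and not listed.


step 1: rule r2; match: 0->9, 1->0, 2->2, 3->12; deleted nodes 12; deleted edges (12,0,hold); added nodes 17; added edges (17,2,hold); result: nodes: 0:s, 1:s, 2:s, 5:s, 7:q1, 9:q2, 10:q3, 15:dot, 16:dot, 17:dot edges: (0,9,i); (5,7,i); (5,10,i); (7,0,o); (7,2,o); (9,2,o); (10,1,o); (15,0,hold); (16,1,hold); (17,2,hold)
step 2: rule r2; match: 0->9, 1->0, 2->2, 3->15; deleted nodes 15; deleted edges (15,0,hold); added nodes 18; added edges (18,2,hold); result: nodes: 0:s, 1:s, 2:s, 5:s, 7:q1, 9:q2, 10:q3, 16:dot, 17:dot, 18:dot edges: (0,9,i); (5,7,i); (5,10,i); (7,0,o); (7,2,o); (9,2,o); (10,1,o); (16,1,hold); (17,2,hold); (18,2,hold)
final:
nodes: 0:s, 1:s, 2:s, 5:s, 7:q1, 9:q2, 10:q3, 16:dot, 17:dot, 18:dot
edges: (0,9,i); (5,7,i); (5,10,i); (7,0,o); (7,2,o); (9,2,o); (10,1,o); (16,1,hold); (17,2,hold); (18,2,hold)


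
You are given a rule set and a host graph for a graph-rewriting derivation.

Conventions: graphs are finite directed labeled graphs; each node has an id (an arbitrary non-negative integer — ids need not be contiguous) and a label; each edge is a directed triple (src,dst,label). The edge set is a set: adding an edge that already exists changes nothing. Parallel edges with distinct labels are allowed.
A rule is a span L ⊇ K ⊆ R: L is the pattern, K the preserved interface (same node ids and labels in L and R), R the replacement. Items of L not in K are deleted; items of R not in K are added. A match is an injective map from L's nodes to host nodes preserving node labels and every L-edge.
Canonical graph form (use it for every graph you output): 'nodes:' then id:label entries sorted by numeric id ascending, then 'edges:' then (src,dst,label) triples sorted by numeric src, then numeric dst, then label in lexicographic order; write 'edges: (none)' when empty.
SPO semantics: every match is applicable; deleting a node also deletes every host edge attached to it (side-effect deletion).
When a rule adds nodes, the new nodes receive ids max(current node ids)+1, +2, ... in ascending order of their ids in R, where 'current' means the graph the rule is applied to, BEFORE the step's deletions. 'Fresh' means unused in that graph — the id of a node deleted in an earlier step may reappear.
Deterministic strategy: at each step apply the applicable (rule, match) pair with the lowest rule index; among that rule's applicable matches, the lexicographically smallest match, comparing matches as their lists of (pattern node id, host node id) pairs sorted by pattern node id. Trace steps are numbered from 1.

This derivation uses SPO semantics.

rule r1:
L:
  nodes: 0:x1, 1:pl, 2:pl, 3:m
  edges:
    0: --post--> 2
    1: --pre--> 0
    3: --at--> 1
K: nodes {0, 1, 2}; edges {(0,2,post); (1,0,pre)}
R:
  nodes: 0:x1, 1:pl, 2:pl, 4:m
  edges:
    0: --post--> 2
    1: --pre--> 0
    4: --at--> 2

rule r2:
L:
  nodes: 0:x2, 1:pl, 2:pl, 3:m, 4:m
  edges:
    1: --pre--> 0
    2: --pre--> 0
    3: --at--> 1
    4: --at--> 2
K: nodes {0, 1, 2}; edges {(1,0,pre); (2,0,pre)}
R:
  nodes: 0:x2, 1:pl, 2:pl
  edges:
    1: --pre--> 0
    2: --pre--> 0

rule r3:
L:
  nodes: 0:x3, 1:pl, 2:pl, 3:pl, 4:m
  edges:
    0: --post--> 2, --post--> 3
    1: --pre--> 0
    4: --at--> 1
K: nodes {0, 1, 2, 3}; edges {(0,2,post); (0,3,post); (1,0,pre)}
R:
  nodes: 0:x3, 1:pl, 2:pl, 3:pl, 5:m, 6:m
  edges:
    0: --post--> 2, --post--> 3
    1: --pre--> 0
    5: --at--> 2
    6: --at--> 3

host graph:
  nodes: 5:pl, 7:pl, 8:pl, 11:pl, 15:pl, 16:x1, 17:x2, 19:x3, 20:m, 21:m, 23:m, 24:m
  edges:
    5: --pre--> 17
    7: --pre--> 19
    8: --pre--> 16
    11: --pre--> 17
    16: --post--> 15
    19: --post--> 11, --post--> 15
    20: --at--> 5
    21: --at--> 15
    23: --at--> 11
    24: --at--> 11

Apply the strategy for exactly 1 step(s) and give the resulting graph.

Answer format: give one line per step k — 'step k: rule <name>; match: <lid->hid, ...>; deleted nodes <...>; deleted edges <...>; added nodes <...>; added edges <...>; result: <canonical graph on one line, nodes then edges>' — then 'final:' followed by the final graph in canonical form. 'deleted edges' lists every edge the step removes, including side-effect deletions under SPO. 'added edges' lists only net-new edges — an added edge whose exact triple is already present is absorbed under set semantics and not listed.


step 1: rule r2; match: 0->17, 1->5, 2->11, 3->20, 4->23; deleted nodes 20, 23; deleted edges (20,5,at); (23,11,at); added nodes (none); added edges (none); result: nodes: 5:pl, 7:pl, 8:pl, 11:pl, 15:pl, 16:x1, 17:x2, 19:x3, 21:m, 24:m edges: (5,17,pre); (7,19,pre); (8,16,pre); (11,17,pre); (16,15,post); (19,11,post); (19,15,post); (21,15,at); (24,11,at)
final:
nodes: 5:pl, 7:pl, 8:pl, 11:pl, 15:pl, 16:x1, 17:x2, 19:x3, 21:m, 24:m
edges: (5,17,pre); (7,19,pre); (8,16,pre); (11,17,pre); (16,15,post); (19,11,post); (19,15,post); (21,15,at); (24,11,at)


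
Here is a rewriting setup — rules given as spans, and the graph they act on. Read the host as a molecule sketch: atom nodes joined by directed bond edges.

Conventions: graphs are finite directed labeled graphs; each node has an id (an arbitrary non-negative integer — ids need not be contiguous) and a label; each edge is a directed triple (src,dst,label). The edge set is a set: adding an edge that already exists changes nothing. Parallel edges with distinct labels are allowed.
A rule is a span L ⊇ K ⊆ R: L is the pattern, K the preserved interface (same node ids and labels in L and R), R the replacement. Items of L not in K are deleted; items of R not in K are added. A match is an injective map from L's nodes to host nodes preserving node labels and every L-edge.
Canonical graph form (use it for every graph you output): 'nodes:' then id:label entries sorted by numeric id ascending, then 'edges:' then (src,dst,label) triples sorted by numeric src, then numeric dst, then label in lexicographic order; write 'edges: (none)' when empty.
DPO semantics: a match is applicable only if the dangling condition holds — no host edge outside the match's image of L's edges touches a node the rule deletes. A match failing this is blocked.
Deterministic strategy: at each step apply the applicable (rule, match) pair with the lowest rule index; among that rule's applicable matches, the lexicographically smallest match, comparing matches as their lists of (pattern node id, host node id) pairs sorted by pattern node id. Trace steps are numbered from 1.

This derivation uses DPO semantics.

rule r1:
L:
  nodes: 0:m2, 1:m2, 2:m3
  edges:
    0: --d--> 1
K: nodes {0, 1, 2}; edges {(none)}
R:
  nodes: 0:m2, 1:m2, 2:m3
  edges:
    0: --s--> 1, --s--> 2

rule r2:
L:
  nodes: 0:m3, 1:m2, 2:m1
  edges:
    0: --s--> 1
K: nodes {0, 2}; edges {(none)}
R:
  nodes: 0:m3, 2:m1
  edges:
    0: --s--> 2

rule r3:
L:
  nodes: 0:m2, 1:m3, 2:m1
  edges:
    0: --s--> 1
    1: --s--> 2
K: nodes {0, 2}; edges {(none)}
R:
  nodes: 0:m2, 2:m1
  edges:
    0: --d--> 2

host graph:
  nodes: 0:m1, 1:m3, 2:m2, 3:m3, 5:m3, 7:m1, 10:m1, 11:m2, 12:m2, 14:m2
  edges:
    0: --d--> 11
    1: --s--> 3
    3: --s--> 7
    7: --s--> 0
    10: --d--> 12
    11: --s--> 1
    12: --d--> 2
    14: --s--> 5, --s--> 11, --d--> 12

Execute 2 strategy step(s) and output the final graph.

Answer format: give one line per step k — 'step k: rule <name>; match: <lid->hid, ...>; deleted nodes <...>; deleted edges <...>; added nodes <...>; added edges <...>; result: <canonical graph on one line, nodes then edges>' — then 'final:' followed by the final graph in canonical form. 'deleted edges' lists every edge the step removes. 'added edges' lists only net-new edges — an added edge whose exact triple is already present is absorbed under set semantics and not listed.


step 1: rule r1; match: 0->12, 1->2, 2->1; deleted nodes (none); deleted edges (12,2,d); added nodes (none); added edges (12,1,s); (12,2,s); result: nodes: 0:m1, 1:m3, 2:m2, 3:m3, 5:m3, 7:m1, 10:m1, 11:m2, 12:m2, 14:m2 edges: (0,11,d); (1,3,s); (3,7,s); (7,0,s); (10,12,d); (11,1,s); (12,1,s); (12,2,s); (14,5,s); (14,11,s); (14,12,d)
step 2: rule r1; match: 0->14, 1->12, 2->1; deleted nodes (none); deleted edges (14,12,d); added nodes (none); added edges (14,1,s); (14,12,s); result: nodes: 0:m1, 1:m3, 2:m2, 3:m3, 5:m3, 7:m1, 10:m1, 11:m2, 12:m2, 14:m2 edges: (0,11,d); (1,3,s); (3,7,s); (7,0,s); (10,12,d); (11,1,s); (12,1,s); (12,2,s); (14,1,s); (14,5,s); (14,11,s); (14,12,s)
final:
nodes: 0:m1, 1:m3, 2:m2, 3:m3, 5:m3, 7:m1, 10:m1, 11:m2, 12:m2, 14:m2
edges: (0,11,d); (1,3,s); (3,7,s); (7,0,s); (10,12,d); (11,1,s); (12,1,s); (12,2,s); (14,1,s); (14,5,s); (14,11,s); (14,12,s)


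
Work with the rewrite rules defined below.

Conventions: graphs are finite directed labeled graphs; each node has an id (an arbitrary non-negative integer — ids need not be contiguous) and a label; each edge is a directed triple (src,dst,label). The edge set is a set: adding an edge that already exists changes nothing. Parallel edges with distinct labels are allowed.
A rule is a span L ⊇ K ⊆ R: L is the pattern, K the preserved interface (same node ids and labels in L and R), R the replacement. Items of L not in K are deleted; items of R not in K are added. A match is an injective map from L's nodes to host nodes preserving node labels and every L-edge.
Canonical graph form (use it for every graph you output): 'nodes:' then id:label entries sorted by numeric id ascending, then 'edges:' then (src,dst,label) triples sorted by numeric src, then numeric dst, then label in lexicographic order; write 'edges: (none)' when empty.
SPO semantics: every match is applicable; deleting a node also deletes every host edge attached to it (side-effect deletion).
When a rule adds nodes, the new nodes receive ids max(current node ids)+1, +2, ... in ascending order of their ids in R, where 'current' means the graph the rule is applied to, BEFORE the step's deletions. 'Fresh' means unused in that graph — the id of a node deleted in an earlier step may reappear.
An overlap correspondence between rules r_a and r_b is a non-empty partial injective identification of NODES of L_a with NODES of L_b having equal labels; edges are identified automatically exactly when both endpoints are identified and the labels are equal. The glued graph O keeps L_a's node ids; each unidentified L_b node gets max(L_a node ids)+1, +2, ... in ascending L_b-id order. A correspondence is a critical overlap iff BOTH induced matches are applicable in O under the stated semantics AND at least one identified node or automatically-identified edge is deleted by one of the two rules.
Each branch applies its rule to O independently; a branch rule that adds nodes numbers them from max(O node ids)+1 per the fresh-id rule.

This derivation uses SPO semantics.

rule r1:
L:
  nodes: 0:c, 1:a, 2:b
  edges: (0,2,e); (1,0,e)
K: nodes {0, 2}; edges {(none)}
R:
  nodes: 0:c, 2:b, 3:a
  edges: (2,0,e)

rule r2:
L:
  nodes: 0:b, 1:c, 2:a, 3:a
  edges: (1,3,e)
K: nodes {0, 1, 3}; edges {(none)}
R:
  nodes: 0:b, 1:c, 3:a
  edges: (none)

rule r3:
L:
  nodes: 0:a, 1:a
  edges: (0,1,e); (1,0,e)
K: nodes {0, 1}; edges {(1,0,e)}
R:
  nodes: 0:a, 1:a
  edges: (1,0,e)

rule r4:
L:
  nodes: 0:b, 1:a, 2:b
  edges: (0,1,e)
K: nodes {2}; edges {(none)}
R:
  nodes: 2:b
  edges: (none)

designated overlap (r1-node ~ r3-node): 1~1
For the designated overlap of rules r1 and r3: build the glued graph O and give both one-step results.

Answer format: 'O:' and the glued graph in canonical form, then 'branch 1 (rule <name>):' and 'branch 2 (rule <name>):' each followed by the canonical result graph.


O:
nodes: 0:c, 1:a, 2:b, 3:a
edges: (0,2,e); (1,0,e); (1,3,e); (3,1,e)
branch 1 (rule r1):
nodes: 0:c, 2:b, 3:a, 4:a
edges: (2,0,e)
branch 2 (rule r3):
nodes: 0:c, 1:a, 2:b, 3:a
edges: (0,2,e); (1,0,e); (1,3,e)


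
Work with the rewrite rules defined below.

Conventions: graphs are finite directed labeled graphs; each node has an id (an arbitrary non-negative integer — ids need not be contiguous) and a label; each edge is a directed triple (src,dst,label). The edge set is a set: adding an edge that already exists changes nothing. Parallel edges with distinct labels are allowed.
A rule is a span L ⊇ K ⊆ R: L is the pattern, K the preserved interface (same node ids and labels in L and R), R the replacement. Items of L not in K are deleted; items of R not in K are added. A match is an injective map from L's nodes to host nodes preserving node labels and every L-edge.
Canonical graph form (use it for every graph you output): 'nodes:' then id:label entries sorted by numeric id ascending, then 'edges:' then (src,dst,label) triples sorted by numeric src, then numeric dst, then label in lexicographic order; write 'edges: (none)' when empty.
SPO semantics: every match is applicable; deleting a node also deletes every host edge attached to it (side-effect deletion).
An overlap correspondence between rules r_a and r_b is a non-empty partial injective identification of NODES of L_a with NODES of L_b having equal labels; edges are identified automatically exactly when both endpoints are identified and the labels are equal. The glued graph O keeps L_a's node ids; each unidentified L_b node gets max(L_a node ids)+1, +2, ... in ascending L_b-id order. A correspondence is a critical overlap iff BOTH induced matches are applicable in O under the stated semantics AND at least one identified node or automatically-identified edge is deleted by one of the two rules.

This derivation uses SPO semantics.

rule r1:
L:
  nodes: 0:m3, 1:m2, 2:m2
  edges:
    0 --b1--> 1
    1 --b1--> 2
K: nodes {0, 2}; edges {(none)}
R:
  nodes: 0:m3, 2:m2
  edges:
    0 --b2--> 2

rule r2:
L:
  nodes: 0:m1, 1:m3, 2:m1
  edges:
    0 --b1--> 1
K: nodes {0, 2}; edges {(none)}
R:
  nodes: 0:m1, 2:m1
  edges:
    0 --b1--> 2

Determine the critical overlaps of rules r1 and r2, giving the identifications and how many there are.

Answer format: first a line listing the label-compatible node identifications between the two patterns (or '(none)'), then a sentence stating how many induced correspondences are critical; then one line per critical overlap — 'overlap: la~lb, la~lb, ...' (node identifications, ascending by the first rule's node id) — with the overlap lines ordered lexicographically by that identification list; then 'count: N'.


label-compatible node identifications between L(r1) and L(r2): 0~1
1 of the induced correspondences is a critical overlap of r1 and r2.
overlap: 0~1
count: 1


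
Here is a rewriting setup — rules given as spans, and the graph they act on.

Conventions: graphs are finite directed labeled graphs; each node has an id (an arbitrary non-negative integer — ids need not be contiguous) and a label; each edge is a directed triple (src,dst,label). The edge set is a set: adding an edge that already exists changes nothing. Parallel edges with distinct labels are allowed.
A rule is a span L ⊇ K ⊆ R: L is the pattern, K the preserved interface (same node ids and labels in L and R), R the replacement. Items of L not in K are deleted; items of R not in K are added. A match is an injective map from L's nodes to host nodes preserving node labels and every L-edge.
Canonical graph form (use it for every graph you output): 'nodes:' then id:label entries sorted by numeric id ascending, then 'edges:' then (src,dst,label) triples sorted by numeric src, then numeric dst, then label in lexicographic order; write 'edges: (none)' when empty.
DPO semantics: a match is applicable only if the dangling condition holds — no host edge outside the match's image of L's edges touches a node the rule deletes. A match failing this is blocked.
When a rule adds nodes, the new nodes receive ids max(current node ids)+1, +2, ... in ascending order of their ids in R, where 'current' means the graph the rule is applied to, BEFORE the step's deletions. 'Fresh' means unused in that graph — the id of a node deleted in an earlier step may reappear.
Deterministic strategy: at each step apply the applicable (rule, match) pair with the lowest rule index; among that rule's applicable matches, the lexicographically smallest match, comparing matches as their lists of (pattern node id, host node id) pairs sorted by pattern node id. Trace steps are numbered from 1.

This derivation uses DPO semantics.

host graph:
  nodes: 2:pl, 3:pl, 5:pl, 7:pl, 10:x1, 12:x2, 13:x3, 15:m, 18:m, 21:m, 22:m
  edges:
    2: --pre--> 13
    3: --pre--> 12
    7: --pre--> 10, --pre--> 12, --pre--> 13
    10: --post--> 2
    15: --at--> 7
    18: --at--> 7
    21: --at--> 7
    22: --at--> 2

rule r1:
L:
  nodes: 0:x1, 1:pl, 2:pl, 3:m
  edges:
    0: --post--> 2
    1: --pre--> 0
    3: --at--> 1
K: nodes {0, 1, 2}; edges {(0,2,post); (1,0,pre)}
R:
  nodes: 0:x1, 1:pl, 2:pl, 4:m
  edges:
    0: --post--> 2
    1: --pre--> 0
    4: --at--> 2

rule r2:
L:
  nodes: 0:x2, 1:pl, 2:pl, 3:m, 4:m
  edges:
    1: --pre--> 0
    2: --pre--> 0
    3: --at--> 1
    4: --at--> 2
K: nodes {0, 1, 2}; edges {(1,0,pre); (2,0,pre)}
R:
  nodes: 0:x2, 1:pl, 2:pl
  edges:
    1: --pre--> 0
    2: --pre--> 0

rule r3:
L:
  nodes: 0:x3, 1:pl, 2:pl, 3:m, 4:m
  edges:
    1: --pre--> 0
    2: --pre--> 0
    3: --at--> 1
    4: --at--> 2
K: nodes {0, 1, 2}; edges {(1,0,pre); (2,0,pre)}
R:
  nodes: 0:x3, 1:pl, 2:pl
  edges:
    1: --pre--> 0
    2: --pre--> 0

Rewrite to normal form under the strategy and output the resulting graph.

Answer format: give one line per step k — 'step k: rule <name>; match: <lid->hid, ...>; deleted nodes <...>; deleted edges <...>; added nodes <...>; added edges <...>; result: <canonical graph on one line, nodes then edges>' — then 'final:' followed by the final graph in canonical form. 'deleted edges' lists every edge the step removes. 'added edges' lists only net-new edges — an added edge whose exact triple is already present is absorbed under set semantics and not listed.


step 1: rule r1; match: 0->10, 1->7, 2->2, 3->15; deleted nodes 15; deleted edges (15,7,at); added nodes 23; added edges (23,2,at); result: nodes: 2:pl, 3:pl, 5:pl, 7:pl, 10:x1, 12:x2, 13:x3, 18:m, 21:m, 22:m, 23:m edges: (2,13,pre); (3,12,pre); (7,10,pre); (7,12,pre); (7,13,pre); (10,2,post); (18,7,at); (21,7,at); (22,2,at); (23,2,at)
step 2: rule r1; match: 0->10, 1->7, 2->2, 3->18; deleted nodes 18; deleted edges (18,7,at); added nodes 24; added edges (24,2,at); result: nodes: 2:pl, 3:pl, 5:pl, 7:pl, 10:x1, 12:x2, 13:x3, 21:m, 22:m, 23:m, 24:m edges: (2,13,pre); (3,12,pre); (7,10,pre); (7,12,pre); (7,13,pre); (10,2,post); (21,7,at); (22,2,at); (23,2,at); (24,2,at)
step 3: rule r1; match: 0->10, 1->7, 2->2, 3->21; deleted nodes 21; deleted edges (21,7,at); added nodes 25; added edges (25,2,at); result: nodes: 2:pl, 3:pl, 5:pl, 7:pl, 10:x1, 12:x2, 13:x3, 22:m, 23:m, 24:m, 25:m edges: (2,13,pre); (3,12,pre); (7,10,pre); (7,12,pre); (7,13,pre); (10,2,post); (22,2,at); (23,2,at); (24,2,at); (25,2,at)
final:
nodes: 2:pl, 3:pl, 5:pl, 7:pl, 10:x1, 12:x2, 13:x3, 22:m, 23:m, 24:m, 25:m
edges: (2,13,pre); (3,12,pre); (7,10,pre); (7,12,pre); (7,13,pre); (10,2,post); (22,2,at); (23,2,at); (24,2,at); (25,2,at)
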